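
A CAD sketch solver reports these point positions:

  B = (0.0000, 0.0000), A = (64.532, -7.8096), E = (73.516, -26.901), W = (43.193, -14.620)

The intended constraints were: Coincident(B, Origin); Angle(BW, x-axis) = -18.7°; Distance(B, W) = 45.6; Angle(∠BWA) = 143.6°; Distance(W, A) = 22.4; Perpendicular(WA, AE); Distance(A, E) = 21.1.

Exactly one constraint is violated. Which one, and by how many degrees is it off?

Perpendicular(WA, AE) — off by 7.50°.

B = (0.00, 0.00) ✓; BW at -18.70° ✓; |BW| = 45.60 ✓; ∠BWA = 143.6° ✓; |WA| = 22.40 ✓; ∠(WA, AE) = 82.50° ✗; |AE| = 21.10 ✓.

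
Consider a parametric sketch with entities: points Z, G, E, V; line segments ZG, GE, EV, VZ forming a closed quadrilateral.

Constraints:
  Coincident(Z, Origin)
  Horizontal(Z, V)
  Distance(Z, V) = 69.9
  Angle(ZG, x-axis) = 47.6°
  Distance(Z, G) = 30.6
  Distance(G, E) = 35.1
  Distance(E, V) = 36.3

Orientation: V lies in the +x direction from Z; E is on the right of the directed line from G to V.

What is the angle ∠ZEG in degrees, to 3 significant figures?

50.9°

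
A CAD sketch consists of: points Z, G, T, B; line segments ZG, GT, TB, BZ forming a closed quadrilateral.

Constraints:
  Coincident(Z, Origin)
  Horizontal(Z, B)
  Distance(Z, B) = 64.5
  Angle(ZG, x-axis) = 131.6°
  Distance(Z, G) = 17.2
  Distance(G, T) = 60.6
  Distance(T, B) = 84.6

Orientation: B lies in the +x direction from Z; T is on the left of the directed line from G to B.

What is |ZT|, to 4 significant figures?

69.30

Checks: |GT| = 60.60 ✓; |TB| = 84.60 ✓.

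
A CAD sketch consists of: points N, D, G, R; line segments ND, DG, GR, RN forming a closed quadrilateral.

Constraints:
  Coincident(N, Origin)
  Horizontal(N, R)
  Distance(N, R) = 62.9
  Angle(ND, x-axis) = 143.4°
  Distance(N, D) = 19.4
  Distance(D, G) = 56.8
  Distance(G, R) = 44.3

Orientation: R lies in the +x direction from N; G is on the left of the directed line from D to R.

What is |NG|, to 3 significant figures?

50.4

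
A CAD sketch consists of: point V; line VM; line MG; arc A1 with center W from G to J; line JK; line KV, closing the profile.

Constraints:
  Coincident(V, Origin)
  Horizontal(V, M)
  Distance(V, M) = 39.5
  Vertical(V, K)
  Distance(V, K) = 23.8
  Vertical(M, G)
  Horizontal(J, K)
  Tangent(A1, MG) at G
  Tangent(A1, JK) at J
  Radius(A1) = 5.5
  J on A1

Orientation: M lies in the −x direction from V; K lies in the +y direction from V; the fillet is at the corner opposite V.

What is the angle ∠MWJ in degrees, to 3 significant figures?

163°

V is at the origin; VM is horizontal with |VM| = 39.5 and M on the −x side, so M = (-39.5, 0.00). VK is vertical with |VK| = 23.8 and K on the +y side, so K = (0.00, 23.8). The virtual corner opposite V is at (-39.5, 23.8). The tangent condition forces WG to be normal to MG and the tangent condition forces WJ to be normal to JK, with radius 5.5, so the center W sits 5.5 in from both sides at W = (-34.0, 18.3). That places the tangent points at G = (-39.5, 18.3) on MG and J = (-34.0, 23.8) on JK. Then cos ∠MWJ = WM·WJ / (|WM||WJ|), giving 163°.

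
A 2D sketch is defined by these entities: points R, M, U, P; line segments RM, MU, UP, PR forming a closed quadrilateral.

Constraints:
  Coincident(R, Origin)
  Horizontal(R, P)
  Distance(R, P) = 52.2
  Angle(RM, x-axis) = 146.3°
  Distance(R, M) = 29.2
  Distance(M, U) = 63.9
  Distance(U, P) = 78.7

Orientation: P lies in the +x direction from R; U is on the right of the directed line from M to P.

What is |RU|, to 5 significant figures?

47.756

Checks: |MU| = 63.90 ✓; |UP| = 78.70 ✓.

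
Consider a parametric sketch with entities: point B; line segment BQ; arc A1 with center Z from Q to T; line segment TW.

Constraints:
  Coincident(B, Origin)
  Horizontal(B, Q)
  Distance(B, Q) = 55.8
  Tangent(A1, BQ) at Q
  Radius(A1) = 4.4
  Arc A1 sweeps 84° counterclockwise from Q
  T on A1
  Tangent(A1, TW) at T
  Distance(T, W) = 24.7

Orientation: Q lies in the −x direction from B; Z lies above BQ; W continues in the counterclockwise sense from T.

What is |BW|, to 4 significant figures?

56.55

B is at the origin; B and Q share the same y with |BQ| = 55.8 and Q on the −x side, so Q = (-55.80, 0.000). Since A1 is tangent to BQ there, ZQ ⟂ BQ, so Z = Q + (0, 4.4) = (-55.80, 4.400). On A1, Q sits at bearing -90° from Z; an 84° counterclockwise sweep puts T at bearing -6°, so T = Z + 4.4·(cos -6°, sin -6°) = (-51.42, 3.940). Since A1 is tangent to TW there, ZT ⟂ TW, so TW runs along (−sin -6°, cos -6°); with |TW| = 24.7, W = (-48.84, 28.50). Then |BW| = |W − B| = 56.55.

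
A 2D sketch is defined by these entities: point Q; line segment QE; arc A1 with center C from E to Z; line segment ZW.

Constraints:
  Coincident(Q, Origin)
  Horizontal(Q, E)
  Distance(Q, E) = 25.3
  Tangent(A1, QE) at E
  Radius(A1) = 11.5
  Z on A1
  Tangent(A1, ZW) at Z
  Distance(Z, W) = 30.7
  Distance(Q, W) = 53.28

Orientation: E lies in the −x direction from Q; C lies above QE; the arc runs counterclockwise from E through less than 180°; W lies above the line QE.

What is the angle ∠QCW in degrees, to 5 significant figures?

122.97°

Q is at the origin; QE is horizontal with |QE| = 25.3 and E on the −x side, so E = (-25.300, 0.0000). A1 meets QE tangentially, so CE is at right angles to QE, so C = E + (0, 11.5) = (-25.300, 11.500). Since CZ ⟂ ZW (tangency), |CW| = √(11.5² + 30.7²) = 32.783 regardless of where Z sits on A1. So W lies on both circle(Q, 53.28) and circle(C, 32.783); the above-QE intersection is W = (-30.162, 43.921). Z is the foot of the tangent from W: Z = (-15.248, 17.087).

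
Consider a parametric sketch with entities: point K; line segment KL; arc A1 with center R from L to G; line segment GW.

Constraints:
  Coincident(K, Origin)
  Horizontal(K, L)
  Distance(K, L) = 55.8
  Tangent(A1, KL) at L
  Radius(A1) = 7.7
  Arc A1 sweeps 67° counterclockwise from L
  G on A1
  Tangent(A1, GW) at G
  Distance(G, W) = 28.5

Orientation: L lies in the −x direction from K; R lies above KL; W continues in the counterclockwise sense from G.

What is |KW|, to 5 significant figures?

48.666

On A1, L sits at bearing -90° from R; a 67° counterclockwise sweep puts G at bearing -23°, so G = R + 7.7·(cos -23°, sin -23°) = (-48.712, 4.6914). A1 meets GW tangentially, so RG is at right angles to GW, so GW runs along (−sin -23°, cos -23°); with |GW| = 28.5, W = (-37.576, 30.926). Then |KW| = |W − K| = 48.666.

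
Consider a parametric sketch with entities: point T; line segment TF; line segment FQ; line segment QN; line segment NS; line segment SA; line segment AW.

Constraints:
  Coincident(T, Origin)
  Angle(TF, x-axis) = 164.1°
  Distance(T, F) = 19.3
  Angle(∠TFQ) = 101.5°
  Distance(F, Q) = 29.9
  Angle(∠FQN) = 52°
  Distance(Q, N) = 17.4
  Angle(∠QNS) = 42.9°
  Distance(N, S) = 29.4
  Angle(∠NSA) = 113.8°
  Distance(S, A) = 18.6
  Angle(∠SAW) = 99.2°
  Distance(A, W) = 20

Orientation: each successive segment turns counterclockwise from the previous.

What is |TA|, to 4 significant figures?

56.95

T is at the origin; TF runs at 164.1° with length 19.3, so F = (-18.56, 5.287). ∠TFQ = 101.5° gives FQ at -117.4° from the x-axis; with |FQ| = 29.9, Q = (-32.32, -21.26). ∠FQN = 52.0° gives QN at 10.60° from the x-axis; with |QN| = 17.4, N = (-15.22, -18.06). ∠QNS = 42.9° gives NS at 147.7° from the x-axis; with |NS| = 29.4, S = (-40.07, -2.348). ∠NSA = 113.8° gives SA at -146.1° from the x-axis; with |SA| = 18.6, A = (-55.51, -12.72). Then |TA| = |A − T| = 56.95.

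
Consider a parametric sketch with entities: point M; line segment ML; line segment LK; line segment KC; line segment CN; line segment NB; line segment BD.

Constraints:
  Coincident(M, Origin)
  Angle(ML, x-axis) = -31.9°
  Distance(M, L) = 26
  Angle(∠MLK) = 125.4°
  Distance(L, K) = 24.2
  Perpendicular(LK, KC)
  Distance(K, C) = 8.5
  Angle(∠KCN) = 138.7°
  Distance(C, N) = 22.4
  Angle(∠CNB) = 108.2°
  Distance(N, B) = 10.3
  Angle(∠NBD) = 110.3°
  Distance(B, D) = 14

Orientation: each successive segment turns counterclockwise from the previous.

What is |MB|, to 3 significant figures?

15.0

M is at the origin; ML runs at -31.9° with length 26.0, so L = (22.1, -13.7). ∠MLK = 125.4° gives LK at 22.7° from the x-axis; with |LK| = 24.2, K = (44.4, -4.40). LK ⟂ KC, so KC runs at 113°; with |KC| = 8.5, C = (41.1, 3.44). ∠KCN = 138.7° gives CN at 154° from the x-axis; with |CN| = 22.4, N = (21.0, 13.3). ∠CNB = 108.2° gives NB at -134° from the x-axis; with |NB| = 10.3, B = (13.8, 5.88). Then |MB| = |B − M| = 15.0.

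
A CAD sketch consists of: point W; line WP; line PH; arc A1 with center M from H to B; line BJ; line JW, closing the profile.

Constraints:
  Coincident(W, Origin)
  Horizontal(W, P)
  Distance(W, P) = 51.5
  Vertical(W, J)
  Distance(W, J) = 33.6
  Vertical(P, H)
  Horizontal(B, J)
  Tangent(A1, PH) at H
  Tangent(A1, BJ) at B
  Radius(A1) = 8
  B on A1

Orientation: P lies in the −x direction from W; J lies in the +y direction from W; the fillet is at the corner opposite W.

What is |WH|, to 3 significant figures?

57.5

W is at the origin; WP is horizontal with |WP| = 51.5 and P on the −x side, so P = (-51.5, 0.00). W and J share the same x with |WJ| = 33.6 and J on the +y side, so J = (0.00, 33.6). The virtual corner opposite W is at (-51.5, 33.6). A1 meets PH tangentially, so MH is at right angles to PH and since A1 is tangent to BJ there, MB ⟂ BJ, with radius 8.0, so the center M sits 8.0 in from both sides at M = (-43.5, 25.6). That places the tangent points at H = (-51.5, 25.6) on PH and B = (-43.5, 33.6) on BJ. Then |WH| = |H − W| = 57.5.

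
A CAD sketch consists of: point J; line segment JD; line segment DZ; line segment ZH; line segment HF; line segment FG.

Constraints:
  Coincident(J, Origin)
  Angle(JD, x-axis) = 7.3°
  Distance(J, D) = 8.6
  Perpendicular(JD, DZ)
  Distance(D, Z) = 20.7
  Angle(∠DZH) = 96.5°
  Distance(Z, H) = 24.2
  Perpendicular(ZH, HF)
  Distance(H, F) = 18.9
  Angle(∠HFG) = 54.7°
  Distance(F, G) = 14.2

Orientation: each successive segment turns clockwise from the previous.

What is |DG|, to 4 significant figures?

17.92

J is at the origin; JD runs at 7.3° with length 8.6, so D = (8.530, 1.093). JD is perpendicular to DZ, so DZ runs at -82.70°; with |DZ| = 20.7, Z = (11.16, -19.44). ∠DZH = 96.5° gives ZH at -166.2° from the x-axis; with |ZH| = 24.2, H = (-12.34, -25.21). ZH ⟂ HF, so HF runs at 103.8°; with |HF| = 18.9, F = (-16.85, -6.858). ∠HFG = 54.7° gives FG at -21.50° from the x-axis; with |FG| = 14.2, G = (-3.637, -12.06). Then |DG| = |G − D| = 17.92.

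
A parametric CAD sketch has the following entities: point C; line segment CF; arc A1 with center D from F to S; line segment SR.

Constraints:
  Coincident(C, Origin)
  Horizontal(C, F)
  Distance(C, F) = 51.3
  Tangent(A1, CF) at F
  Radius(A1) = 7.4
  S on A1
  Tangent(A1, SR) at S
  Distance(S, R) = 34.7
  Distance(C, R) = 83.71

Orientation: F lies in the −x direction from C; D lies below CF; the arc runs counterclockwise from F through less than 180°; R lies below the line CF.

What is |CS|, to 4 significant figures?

57.36

C is at the origin; CF is horizontal with |CF| = 51.3 and F on the −x side, so F = (-51.30, 0.000). A1 meets CF tangentially, so DF is at right angles to CF, so D = F + (0, -7.4) = (-51.30, -7.400). Since DS ⟂ SR (tangency), |DR| = √(7.4² + 34.7²) = 35.48 regardless of where S sits on A1. So R lies on both circle(C, 83.71) and circle(D, 35.48); the below-CF intersection is R = (-77.73, -31.07). S is the foot of the tangent from R: S = (-57.28, -3.038).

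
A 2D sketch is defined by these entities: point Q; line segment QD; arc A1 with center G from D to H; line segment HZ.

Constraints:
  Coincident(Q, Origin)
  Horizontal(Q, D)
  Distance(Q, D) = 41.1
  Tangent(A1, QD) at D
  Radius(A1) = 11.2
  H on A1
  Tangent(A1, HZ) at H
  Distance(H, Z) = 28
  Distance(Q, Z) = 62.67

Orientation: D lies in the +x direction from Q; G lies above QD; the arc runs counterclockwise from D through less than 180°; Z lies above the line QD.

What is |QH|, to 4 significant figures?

53.75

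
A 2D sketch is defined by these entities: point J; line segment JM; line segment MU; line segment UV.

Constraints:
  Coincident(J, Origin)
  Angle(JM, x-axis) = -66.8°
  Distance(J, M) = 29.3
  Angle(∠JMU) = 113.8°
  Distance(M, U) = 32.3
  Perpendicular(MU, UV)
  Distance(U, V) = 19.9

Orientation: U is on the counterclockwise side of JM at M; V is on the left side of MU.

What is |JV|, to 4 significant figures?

44.66

J is at the origin; JM runs at -66.8° with length 29.3, so M = 29.3·(cos -66.8°, sin -66.8°) = (11.54, -26.93). ∠JMU = 113.8°, so MU runs at -66.8° + (180° − 113.8°) = -0.6000° from the x-axis; with |MU| = 32.3, U = M + 32.3·(cos -0.6000°, sin -0.6000°) = (43.84, -27.27). MU ⟂ UV; with |UV| = 19.9 on the left of MU, V = U + 19.9·(0.01047, 0.9999) = (44.05, -7.370). Then |JV| = |V − J| = 44.66.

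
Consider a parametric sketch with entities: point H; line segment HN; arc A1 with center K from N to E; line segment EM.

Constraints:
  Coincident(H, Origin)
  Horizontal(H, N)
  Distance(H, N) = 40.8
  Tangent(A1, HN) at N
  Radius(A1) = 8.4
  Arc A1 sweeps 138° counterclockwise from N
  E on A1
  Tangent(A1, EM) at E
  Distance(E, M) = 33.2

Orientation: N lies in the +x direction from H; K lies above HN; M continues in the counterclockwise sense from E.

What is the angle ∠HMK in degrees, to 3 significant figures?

64.3°

H is at the origin; H and N share the same y with |HN| = 40.8 and N on the +x side, so N = (40.8, 0.00). The tangent condition forces KN to be normal to HN, so K = N + (0, 8.4) = (40.8, 8.40). On A1, N sits at bearing -90° from K; a 138° counterclockwise sweep puts E at bearing 48°, so E = K + 8.4·(cos 48°, sin 48°) = (46.4, 14.6). Since A1 is tangent to EM there, KE ⟂ EM, so EM runs along (−sin 48°, cos 48°); with |EM| = 33.2, M = (21.7, 36.9). Then cos ∠HMK = MH·MK / (|MH||MK|), giving 64.3°.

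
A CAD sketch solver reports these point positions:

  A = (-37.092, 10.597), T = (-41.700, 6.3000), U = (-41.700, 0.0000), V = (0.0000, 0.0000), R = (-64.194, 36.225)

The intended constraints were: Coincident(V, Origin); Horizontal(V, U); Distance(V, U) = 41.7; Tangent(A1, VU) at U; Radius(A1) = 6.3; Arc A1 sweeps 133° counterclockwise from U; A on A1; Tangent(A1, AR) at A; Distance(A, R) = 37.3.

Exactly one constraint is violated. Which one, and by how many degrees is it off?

Tangent(A1, AR) at A — off by 3.60°.

V = (0.00, 0.00) ✓; V.y = 0.00, U.y = 0.00 ✓; |VU| = 41.70 ✓; ∠(TU, UV) = 90.00° ✓; |TU| = 6.300 ✓; bearing(T→A) − bearing(T→U) = 133.0° ✓; |TA| = 6.301 ✓; ∠(TA, AR) = 86.40° ✗; |AR| = 37.30 ✓.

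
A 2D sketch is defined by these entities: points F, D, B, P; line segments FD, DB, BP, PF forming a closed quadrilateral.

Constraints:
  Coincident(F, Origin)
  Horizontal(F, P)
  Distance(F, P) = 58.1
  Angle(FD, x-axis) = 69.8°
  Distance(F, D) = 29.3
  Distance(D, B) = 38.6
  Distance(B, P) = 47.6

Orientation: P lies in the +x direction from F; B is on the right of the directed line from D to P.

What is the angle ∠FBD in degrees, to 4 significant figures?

44.35°

Checks: |DB| = 38.60 ✓; |BP| = 47.60 ✓.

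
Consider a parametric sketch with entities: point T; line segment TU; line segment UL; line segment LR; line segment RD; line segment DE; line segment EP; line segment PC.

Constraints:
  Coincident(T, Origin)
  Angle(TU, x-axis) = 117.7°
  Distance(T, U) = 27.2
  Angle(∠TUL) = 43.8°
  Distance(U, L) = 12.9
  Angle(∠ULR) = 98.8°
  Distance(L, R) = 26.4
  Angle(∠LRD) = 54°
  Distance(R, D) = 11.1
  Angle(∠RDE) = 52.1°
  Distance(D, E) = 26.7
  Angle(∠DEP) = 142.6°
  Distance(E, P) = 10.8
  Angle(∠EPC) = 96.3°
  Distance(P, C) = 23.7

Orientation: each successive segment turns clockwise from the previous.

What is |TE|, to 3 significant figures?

14.8

∠LRD = 54.0° gives RD at 134° from the x-axis; with |RD| = 11.1, D = (-12.6, 1.91). ∠RDE = 52.1° gives DE at 6.40° from the x-axis; with |DE| = 26.7, E = (13.9, 4.89). Then |TE| = |E − T| = 14.8.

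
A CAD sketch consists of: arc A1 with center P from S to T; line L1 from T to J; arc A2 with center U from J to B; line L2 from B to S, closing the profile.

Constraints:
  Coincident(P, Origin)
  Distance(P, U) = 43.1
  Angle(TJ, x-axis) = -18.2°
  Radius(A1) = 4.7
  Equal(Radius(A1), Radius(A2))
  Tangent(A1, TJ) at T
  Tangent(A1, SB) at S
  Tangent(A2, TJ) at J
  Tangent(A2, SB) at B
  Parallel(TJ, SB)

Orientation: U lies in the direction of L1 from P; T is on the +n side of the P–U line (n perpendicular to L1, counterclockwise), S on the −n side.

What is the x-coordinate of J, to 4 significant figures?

42.41

The slot axis is L1's direction at -18.2°, so u = (cos -18.2°, sin -18.2°) = (0.9500, -0.3123) and n = (−sin -18.2°, cos -18.2°) = (0.3123, 0.9500). P is at the origin and U lies 43.1 along u from P, so U = 43.1·u = (40.94, -13.46). Tangency of A1 to both parallel lines with radius 4.7 puts T and S at P ± 4.7·n: T = (1.468, 4.465), S = (-1.468, -4.465). Equal radii place J and B the same way about U: J = U + 4.7·n = (42.41, -8.997), B = U − 4.7·n = (39.48, -17.93). So J.x = 42.41.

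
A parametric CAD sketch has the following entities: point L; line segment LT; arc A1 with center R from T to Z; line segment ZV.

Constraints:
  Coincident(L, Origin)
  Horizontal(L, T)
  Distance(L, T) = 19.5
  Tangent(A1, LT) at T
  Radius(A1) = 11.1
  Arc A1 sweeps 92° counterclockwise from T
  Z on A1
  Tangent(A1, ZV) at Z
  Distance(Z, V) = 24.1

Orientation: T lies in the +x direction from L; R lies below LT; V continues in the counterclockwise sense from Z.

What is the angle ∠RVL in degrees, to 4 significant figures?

37.30°

L is at the origin; L and T share the same y with |LT| = 19.5 and T on the +x side, so T = (19.50, 0.000). The tangent condition forces RT to be normal to LT, so R = T + (0, -11.1) = (19.50, -11.10). On A1, T sits at bearing 90° from R; a 92° counterclockwise sweep puts Z at bearing 182°, so Z = R + 11.1·(cos 182°, sin 182°) = (8.407, -11.49). Tangency of A1 to ZV means the radius RZ is perpendicular to ZV, so ZV runs along (−sin 182°, cos 182°); with |ZV| = 24.1, V = (9.248, -35.57). Then cos ∠RVL = VR·VL / (|VR||VL|), giving 37.30°.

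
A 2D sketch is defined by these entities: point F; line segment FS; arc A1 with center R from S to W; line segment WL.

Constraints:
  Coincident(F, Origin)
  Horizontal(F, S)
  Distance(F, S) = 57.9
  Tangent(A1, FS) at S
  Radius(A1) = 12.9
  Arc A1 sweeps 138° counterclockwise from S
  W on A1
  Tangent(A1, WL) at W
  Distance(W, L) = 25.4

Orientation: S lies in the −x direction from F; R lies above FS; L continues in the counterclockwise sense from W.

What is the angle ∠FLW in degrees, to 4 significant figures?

11.91°

On A1, S sits at bearing -90° from R; a 138° counterclockwise sweep puts W at bearing 48°, so W = R + 12.9·(cos 48°, sin 48°) = (-49.27, 22.49). Since A1 is tangent to WL there, RW ⟂ WL, so WL runs along (−sin 48°, cos 48°); with |WL| = 25.4, L = (-68.14, 39.48). Then cos ∠FLW = LF·LW / (|LF||LW|), giving 11.91°.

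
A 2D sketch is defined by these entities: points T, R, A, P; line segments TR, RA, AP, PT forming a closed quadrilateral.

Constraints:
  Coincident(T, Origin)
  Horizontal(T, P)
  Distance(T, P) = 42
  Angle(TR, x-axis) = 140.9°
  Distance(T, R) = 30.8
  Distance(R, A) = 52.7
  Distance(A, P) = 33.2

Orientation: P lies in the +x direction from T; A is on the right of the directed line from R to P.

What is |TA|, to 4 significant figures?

22.21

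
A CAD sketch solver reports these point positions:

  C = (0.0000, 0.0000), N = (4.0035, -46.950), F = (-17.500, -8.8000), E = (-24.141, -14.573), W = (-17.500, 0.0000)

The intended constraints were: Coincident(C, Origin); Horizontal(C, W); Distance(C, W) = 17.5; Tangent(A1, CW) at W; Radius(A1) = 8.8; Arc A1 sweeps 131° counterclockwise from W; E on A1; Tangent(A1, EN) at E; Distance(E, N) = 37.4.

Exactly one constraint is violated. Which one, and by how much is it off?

Distance(E, N) = 37.4 — off by 5.50.

C = (0.00, 0.00) ✓; C.y = 0.00, W.y = 0.00 ✓; |CW| = 17.50 ✓; ∠(FW, WC) = 90.00° ✓; |FW| = 8.800 ✓; bearing(F→E) − bearing(F→W) = 131.0° ✓; |FE| = 8.799 ✓; ∠(FE, EN) = 90.00° ✓; |EN| = 42.90 ✗.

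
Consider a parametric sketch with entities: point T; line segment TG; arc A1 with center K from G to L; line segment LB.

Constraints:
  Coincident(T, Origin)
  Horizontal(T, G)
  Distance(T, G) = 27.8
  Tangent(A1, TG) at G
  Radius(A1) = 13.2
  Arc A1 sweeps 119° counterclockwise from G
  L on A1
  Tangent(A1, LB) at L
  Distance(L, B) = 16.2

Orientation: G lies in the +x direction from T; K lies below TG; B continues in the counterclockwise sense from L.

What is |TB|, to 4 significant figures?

41.49

T is at the origin; T and G share the same y with |TG| = 27.8 and G on the +x side, so G = (27.80, 0.000). A1 meets TG tangentially, so KG is at right angles to TG, so K = G + (0, -13.2) = (27.80, -13.20). On A1, G sits at bearing 90° from K; a 119° counterclockwise sweep puts L at bearing 209°, so L = K + 13.2·(cos 209°, sin 209°) = (16.26, -19.60). Since A1 is tangent to LB there, KL ⟂ LB, so LB runs along (−sin 209°, cos 209°); with |LB| = 16.2, B = (24.11, -33.77). Then |TB| = |B − T| = 41.49.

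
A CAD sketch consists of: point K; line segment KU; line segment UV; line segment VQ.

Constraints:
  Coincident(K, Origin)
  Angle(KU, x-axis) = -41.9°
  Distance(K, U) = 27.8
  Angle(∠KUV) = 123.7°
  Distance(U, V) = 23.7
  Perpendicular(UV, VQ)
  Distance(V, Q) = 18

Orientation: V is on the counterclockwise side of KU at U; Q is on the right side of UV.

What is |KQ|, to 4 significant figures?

56.77

K is at the origin; KU runs at -41.9° with length 27.8, so U = 27.8·(cos -41.9°, sin -41.9°) = (20.69, -18.57). ∠KUV = 123.7°, so UV runs at -41.9° + (180° − 123.7°) = 14.40° from the x-axis; with |UV| = 23.7, V = U + 23.7·(cos 14.40°, sin 14.40°) = (43.65, -12.67). UV ⟂ VQ; with |VQ| = 18.0 on the right of UV, Q = V + 18.0·(0.2487, -0.9686) = (48.12, -30.11). Then |KQ| = |Q − K| = 56.77.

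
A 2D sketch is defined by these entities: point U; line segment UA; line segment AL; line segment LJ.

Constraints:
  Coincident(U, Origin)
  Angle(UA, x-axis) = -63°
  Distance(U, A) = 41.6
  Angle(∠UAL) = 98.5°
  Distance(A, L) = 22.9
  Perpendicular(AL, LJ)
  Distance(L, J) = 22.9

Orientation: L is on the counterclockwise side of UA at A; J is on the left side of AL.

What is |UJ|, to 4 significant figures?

34.30

U is at the origin; UA runs at -63.0° with length 41.6, so A = 41.6·(cos -63.0°, sin -63.0°) = (18.89, -37.07). ∠UAL = 98.5°, so AL runs at -63.0° + (180° − 98.5°) = 18.50° from the x-axis; with |AL| = 22.9, L = A + 22.9·(cos 18.50°, sin 18.50°) = (40.60, -29.80). AL is perpendicular to LJ; with |LJ| = 22.9 on the left of AL, J = L + 22.9·(-0.3173, 0.9483) = (33.34, -8.083). Then |UJ| = |J − U| = 34.30.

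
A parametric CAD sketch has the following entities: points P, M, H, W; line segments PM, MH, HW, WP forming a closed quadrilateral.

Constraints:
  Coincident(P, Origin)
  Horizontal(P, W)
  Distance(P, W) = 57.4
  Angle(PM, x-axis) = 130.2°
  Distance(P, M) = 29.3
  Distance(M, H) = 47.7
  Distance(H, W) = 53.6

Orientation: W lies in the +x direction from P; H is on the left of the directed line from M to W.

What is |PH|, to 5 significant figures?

48.829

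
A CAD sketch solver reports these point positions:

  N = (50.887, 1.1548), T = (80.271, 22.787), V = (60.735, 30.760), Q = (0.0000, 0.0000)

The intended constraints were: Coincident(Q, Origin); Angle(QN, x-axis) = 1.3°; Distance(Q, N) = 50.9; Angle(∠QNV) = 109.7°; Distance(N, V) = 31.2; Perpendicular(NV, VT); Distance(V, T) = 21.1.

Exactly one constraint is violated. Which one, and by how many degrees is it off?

Perpendicular(NV, VT) — off by 3.80°.

Q = (0.00, 0.00) ✓; QN at 1.300° ✓; |QN| = 50.90 ✓; ∠QNV = 109.7° ✓; |NV| = 31.20 ✓; ∠(NV, VT) = 93.80° ✗; |VT| = 21.10 ✓.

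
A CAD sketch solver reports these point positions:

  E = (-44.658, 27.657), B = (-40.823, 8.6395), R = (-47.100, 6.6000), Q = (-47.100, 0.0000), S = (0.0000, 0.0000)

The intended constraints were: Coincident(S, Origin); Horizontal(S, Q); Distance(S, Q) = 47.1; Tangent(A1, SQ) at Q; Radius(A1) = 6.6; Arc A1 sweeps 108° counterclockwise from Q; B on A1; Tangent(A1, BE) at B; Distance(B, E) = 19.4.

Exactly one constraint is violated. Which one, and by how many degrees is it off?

Tangent(A1, BE) at B — off by 6.60°.

S = (0.00, 0.00) ✓; S.y = 0.00, Q.y = 0.00 ✓; |SQ| = 47.10 ✓; ∠(RQ, QS) = 90.00° ✓; |RQ| = 6.600 ✓; bearing(R→B) − bearing(R→Q) = 108.0° ✓; |RB| = 6.600 ✓; ∠(RB, BE) = 96.60° ✗; |BE| = 19.40 ✓.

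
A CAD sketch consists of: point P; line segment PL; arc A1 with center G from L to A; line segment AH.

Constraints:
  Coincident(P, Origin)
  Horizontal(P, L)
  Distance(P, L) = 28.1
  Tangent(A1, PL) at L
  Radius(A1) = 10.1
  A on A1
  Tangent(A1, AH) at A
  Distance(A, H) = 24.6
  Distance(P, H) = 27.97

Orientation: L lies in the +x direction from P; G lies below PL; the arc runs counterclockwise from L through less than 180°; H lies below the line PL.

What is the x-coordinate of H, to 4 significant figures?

7.519

P is at the origin; P and L share the same y with |PL| = 28.1 and L on the +x side, so L = (28.10, 0.000). The tangent condition forces GL to be normal to PL, so G = L + (0, -10.1) = (28.10, -10.10). Since GA ⟂ AH (tangency), |GH| = √(10.1² + 24.6²) = 26.59 regardless of where A sits on A1. So H lies on both circle(P, 27.97) and circle(G, 26.59); the below-PL intersection is H = (7.519, -26.94). A is the foot of the tangent from H: A = (19.21, -5.298).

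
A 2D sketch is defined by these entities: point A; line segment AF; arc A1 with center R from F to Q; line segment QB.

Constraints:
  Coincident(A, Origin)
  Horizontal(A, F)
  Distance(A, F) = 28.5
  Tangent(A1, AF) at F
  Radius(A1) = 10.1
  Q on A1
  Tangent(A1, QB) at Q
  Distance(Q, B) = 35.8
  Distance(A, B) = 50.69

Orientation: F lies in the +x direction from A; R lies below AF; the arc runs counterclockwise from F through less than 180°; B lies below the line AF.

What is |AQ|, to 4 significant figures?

21.28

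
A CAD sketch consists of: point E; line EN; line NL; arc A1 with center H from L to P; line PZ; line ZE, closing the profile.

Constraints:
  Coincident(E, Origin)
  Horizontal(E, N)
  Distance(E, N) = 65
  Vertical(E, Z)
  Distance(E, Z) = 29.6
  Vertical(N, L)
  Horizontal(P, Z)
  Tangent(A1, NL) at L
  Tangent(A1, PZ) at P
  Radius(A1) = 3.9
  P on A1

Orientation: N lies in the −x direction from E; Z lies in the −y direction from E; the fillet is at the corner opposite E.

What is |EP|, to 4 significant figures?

67.89

The virtual corner opposite E is at (-65.00, -29.60). Tangency of A1 to NL means the radius HL is perpendicular to NL and A1 meets PZ tangentially, so HP is at right angles to PZ, with radius 3.9, so the center H sits 3.9 in from both sides at H = (-61.10, -25.70). That places the tangent points at L = (-65.00, -25.70) on NL and P = (-61.10, -29.60) on PZ. Then |EP| = |P − E| = 67.89.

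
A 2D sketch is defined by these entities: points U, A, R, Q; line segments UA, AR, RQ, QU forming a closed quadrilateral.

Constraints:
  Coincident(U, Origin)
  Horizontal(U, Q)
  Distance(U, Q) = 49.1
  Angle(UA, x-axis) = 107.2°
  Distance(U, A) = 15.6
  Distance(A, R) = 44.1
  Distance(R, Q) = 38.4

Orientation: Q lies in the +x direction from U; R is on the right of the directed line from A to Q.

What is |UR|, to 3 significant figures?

29.2

Checks: |AR| = 44.10 ✓; |RQ| = 38.40 ✓.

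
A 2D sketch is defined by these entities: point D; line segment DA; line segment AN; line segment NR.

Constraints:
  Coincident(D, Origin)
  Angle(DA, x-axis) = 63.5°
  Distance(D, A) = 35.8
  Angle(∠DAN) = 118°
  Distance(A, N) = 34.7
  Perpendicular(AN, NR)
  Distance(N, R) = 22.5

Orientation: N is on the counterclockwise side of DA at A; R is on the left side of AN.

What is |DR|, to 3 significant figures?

52.3

D is at the origin; DA runs at 63.5° with length 35.8, so A = 35.8·(cos 63.5°, sin 63.5°) = (16.0, 32.0). ∠DAN = 118.0°, so AN runs at 63.5° + (180° − 118.0°) = 126° from the x-axis; with |AN| = 34.7, N = A + 34.7·(cos 126°, sin 126°) = (-4.18, 60.3). AN ⟂ NR; with |NR| = 22.5 on the left of AN, R = N + 22.5·(-0.814, -0.581) = (-22.5, 47.2). Then |DR| = |R − D| = 52.3.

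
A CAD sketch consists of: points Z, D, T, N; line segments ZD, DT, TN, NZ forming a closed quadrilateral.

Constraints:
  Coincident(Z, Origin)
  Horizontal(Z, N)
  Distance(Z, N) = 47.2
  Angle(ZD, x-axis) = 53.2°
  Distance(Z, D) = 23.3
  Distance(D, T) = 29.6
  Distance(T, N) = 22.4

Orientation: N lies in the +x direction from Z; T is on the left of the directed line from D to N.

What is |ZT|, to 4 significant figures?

48.65

Z is at the origin; ZN is horizontal with |ZN| = 47.2 and N in +x, so N = (47.2, 0). ZD runs at 53.2° with |ZD| = 23.3, so D = (13.96, 18.66). T is determined by |DT| = 29.6 and |TN| = 22.4 together: it lies at the intersection of circle(D, 29.6) and circle(N, 22.4). With |DN| = 38.12, the foot of the radical line on DN is 23.97 from D and the perpendicular offset is √(29.6² − 23.97²) = 17.37. Taking the left-of-DN solution: T = (43.36, 22.07).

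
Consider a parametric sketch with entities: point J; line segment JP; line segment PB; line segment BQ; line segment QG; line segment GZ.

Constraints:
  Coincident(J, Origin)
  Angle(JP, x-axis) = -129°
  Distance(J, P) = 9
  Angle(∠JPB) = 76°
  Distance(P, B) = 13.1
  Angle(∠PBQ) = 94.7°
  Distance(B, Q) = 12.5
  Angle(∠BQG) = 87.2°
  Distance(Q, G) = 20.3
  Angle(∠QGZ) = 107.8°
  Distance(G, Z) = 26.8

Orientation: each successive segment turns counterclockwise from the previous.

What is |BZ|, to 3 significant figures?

30.8

J is at the origin; JP runs at -129.0° with length 9.0, so P = (-5.66, -6.99). ∠JPB = 76.0° gives PB at -25.0° from the x-axis; with |PB| = 13.1, B = (6.21, -12.5). ∠PBQ = 94.7° gives BQ at 60.3° from the x-axis; with |BQ| = 12.5, Q = (12.4, -1.67). ∠BQG = 87.2° gives QG at 153° from the x-axis; with |QG| = 20.3, G = (-5.70, 7.51). ∠QGZ = 107.8° gives GZ at -135° from the x-axis; with |GZ| = 26.8, Z = (-24.6, -11.5). Then |BZ| = |Z − B| = 30.8.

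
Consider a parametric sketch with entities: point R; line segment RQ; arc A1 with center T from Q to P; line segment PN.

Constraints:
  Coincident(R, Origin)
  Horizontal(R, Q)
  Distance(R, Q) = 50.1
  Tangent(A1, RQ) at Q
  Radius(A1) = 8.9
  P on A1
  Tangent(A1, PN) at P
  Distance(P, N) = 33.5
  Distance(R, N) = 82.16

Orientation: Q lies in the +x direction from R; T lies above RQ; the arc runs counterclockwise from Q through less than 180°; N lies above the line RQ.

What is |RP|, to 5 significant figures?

57.792

R is at the origin; R and Q share the same y with |RQ| = 50.1 and Q on the +x side, so Q = (50.100, 0.0000). A1 meets RQ tangentially, so TQ is at right angles to RQ, so T = Q + (0, 8.9) = (50.100, 8.9000). Since TP ⟂ PN (tangency), |TN| = √(8.9² + 33.5²) = 34.662 regardless of where P sits on A1. So N lies on both circle(R, 82.16) and circle(T, 34.662); the above-RQ intersection is N = (75.434, 32.557). P is the foot of the tangent from N: P = (57.641, 4.1728).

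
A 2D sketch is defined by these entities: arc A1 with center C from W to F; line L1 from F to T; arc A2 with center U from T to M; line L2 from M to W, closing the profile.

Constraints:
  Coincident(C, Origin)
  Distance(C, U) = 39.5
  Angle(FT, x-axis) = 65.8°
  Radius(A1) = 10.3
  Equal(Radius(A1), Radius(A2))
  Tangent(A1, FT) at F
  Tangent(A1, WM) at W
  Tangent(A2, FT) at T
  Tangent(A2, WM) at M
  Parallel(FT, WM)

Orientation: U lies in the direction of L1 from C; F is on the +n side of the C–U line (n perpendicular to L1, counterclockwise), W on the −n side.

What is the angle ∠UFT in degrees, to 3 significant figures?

14.6°

Tangency of A1 to both parallel lines with radius 10.3 puts F and W at C ± 10.3·n: F = (-9.39, 4.22), W = (9.39, -4.22). Equal radii place T and M the same way about U: T = U + 10.3·n = (6.80, 40.3), M = U − 10.3·n = (25.6, 31.8). Then cos ∠UFT = FU·FT / (|FU||FT|), giving 14.6°.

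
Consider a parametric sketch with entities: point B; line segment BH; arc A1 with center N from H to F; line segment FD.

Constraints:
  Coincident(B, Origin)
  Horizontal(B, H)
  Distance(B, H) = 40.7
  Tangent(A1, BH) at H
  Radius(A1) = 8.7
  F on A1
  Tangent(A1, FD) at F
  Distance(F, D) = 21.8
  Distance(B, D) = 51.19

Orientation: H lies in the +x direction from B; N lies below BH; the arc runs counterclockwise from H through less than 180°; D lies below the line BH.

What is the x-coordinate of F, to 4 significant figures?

32.51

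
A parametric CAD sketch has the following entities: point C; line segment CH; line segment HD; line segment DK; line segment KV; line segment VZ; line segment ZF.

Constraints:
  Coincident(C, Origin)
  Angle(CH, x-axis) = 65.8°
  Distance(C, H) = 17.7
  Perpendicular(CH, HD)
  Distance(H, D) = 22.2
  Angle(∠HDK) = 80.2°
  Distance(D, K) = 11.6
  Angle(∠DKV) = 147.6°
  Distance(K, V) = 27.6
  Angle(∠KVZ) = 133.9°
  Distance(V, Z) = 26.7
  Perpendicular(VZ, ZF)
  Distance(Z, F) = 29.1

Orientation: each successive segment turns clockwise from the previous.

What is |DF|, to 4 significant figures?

48.20

∠KVZ = 133.9° gives VZ at 157.5° from the x-axis; with |VZ| = 26.7, Z = (-28.94, -3.405). VZ ⟂ ZF, so ZF runs at 67.50°; with |ZF| = 29.1, F = (-17.81, 23.48). Then |DF| = |F − D| = 48.20.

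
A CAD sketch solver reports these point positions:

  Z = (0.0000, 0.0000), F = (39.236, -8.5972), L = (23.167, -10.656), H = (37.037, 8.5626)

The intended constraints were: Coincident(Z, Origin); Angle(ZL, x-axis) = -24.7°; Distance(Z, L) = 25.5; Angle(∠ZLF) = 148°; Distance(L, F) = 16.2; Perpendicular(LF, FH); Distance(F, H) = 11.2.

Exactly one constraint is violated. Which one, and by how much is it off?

Distance(F, H) = 11.2 — off by 6.10.

Z = (0.00, 0.00) ✓; ZL at -24.70° ✓; |ZL| = 25.50 ✓; ∠ZLF = 148.0° ✓; |LF| = 16.20 ✓; ∠(LF, FH) = 90.00° ✓; |FH| = 17.30 ✗.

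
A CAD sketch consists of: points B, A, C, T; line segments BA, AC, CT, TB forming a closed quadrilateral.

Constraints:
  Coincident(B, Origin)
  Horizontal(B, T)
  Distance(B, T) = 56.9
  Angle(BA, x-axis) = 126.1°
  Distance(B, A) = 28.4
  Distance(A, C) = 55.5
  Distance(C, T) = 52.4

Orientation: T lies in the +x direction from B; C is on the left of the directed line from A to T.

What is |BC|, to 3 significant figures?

57.5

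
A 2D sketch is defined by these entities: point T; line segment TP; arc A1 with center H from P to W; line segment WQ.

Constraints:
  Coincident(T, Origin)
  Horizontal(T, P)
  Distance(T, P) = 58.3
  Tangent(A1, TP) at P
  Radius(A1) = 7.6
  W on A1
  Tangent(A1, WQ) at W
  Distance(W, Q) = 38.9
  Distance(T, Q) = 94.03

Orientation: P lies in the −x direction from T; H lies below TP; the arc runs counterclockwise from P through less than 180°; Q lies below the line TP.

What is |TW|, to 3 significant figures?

64.5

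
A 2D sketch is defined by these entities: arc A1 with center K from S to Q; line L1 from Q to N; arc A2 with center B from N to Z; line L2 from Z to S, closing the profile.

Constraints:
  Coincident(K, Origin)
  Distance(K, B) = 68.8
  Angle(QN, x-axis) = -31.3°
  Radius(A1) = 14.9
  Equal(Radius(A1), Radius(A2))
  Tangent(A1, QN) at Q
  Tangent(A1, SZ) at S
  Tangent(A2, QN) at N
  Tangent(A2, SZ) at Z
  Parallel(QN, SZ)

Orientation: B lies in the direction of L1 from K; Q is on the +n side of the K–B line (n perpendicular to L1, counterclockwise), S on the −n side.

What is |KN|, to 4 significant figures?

70.39

Tangency of A1 to both parallel lines with radius 14.9 puts Q and S at K ± 14.9·n: Q = (7.741, 12.73), S = (-7.741, -12.73). Equal radii place N and Z the same way about B: N = B + 14.9·n = (66.53, -23.01), Z = B − 14.9·n = (51.05, -48.47). Then |KN| = |N − K| = 70.39.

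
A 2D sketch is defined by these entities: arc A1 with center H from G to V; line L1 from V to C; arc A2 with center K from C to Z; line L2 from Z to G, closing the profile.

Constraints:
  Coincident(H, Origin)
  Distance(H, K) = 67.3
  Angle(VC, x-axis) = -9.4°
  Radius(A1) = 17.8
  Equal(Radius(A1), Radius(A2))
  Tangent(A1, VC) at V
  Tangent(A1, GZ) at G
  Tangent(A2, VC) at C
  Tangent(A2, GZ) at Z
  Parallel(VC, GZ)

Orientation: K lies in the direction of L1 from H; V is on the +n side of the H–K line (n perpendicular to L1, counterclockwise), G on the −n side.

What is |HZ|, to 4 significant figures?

69.61

The slot axis is L1's direction at -9.4°, so u = (cos -9.4°, sin -9.4°) = (0.9866, -0.1633) and n = (−sin -9.4°, cos -9.4°) = (0.1633, 0.9866). H is at the origin and K lies 67.3 along u from H, so K = 67.3·u = (66.40, -10.99). Tangency of A1 to both parallel lines with radius 17.8 puts V and G at H ± 17.8·n: V = (2.907, 17.56), G = (-2.907, -17.56). Equal radii place C and Z the same way about K: C = K + 17.8·n = (69.30, 6.569), Z = K − 17.8·n = (63.49, -28.55). Then |HZ| = |Z − H| = 69.61.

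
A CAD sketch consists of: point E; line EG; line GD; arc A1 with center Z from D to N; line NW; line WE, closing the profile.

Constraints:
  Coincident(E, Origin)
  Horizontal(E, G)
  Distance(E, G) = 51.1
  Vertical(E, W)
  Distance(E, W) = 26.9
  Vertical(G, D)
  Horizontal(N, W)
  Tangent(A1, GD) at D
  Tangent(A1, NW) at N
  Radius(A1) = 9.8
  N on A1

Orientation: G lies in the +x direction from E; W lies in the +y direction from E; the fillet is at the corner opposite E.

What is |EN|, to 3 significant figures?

49.3

E is at the origin; E and G share the same y with |EG| = 51.1 and G on the +x side, so G = (51.1, 0.00). E and W share the same x with |EW| = 26.9 and W on the +y side, so W = (0.00, 26.9). The virtual corner opposite E is at (51.1, 26.9). A1 meets GD tangentially, so ZD is at right angles to GD and the tangent condition forces ZN to be normal to NW, with radius 9.8, so the center Z sits 9.8 in from both sides at Z = (41.3, 17.1). That places the tangent points at D = (51.1, 17.1) on GD and N = (41.3, 26.9) on NW. Then |EN| = |N − E| = 49.3.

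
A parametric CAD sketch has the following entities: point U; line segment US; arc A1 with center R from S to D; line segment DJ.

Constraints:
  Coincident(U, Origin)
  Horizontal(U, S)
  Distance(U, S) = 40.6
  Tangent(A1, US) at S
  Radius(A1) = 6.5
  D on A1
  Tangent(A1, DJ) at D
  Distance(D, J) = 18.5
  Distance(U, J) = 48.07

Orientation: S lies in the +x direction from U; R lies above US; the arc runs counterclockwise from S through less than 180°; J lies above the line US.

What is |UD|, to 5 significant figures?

47.515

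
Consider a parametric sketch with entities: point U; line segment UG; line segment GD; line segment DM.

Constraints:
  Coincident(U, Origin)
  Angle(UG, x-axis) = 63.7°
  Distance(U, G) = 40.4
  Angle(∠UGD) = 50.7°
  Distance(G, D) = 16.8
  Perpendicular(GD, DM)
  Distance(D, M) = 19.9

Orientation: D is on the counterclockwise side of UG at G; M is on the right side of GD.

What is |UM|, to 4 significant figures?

51.91

U is at the origin; UG runs at 63.7° with length 40.4, so G = 40.4·(cos 63.7°, sin 63.7°) = (17.90, 36.22). ∠UGD = 50.7°, so GD runs at 63.7° + (180° − 50.7°) = 193.0° from the x-axis; with |GD| = 16.8, D = G + 16.8·(cos 193.0°, sin 193.0°) = (1.531, 32.44). GD is perpendicular to DM; with |DM| = 19.9 on the right of GD, M = D + 19.9·(-0.2250, 0.9744) = (-2.946, 51.83). Then |UM| = |M − U| = 51.91.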